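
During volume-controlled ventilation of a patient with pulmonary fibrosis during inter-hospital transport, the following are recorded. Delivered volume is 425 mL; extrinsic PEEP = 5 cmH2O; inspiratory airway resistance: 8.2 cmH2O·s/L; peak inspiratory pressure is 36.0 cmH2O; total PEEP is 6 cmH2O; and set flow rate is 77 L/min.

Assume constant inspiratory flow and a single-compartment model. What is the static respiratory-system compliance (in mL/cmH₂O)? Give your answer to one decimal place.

Flow: 77 L/min ÷ 60 = 1.2833 L/s.
Total PEEP = 6 cmH2O (set 5 + intrinsic 1); this is the baseline alveolar pressure.
Equation of motion (constant flow): PIP = Vt/C + R·V̇ + PEEP.
Vt/C = PIP − R·V̇ − PEEP = 36.0 − 8.2×1.2833 − 6 = 36.0 − 10.523 − 6 = 19.477 cmH2O.
C = Vt / 19.477 = 425 / 19.477 = 21.821 mL/cmH2O.

21.8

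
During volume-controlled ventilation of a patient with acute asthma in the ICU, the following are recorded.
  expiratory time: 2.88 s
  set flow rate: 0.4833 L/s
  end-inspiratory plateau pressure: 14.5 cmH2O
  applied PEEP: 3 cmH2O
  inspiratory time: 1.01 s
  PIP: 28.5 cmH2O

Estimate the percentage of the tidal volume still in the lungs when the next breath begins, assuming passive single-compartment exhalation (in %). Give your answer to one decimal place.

Vt = flow × Ti = 0.4833 L/s × 1.01 s × 1000 mL/L = 488.13 mL.
R = (PIP − Pplat)/V̇ = (28.5 − 14.5) / 0.4833 = 14.0/0.4833 = 28.968 cmH2O·s/L.
C = Vt/(Pplat − PEEP) = 488.13 / (14.5 − 3) = 488.13/11.5 = 42.446 mL/cmH2O.
τ = R × C = 28.968 × 0.04245 L/cmH2O = 1.23 s.
Fraction remaining at end-expiration = e^(−Te/τ) = e^(−2.88/1.23) = 0.09619 → 9.619%.

9.6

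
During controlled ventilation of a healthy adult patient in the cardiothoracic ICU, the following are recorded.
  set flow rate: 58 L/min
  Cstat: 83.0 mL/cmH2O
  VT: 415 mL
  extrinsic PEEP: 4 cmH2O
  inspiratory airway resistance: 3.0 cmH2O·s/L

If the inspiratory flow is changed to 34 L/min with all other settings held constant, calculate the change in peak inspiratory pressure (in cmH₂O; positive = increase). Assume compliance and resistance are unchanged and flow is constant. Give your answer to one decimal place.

-1.2

Flow: 58 L/min ÷ 60 = 0.9667 L/s.
New flow: 34 L/min ÷ 60 = 0.5667 L/s.
PIP = Vt/C + R·V̇ + PEEP (constant-flow equation of motion).
Only the resistive term changes: ΔPIP = R × ΔV̇ = 3.0 × (0.5667 − 0.9667) = 3.0 × -0.4 = -1.2 cmH2O.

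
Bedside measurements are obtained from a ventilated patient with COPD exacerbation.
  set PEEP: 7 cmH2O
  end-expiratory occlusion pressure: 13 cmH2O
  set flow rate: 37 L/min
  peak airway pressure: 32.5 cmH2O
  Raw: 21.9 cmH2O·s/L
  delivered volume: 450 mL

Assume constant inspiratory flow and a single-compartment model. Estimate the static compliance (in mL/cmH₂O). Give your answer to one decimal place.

75.1

Flow: 37 L/min ÷ 60 = 0.6167 L/s.
Total PEEP = 13 cmH2O (set 7 + intrinsic 6); this is the baseline alveolar pressure.
Equation of motion (constant flow): PIP = Vt/C + R·V̇ + PEEP.
Vt/C = PIP − R·V̇ − PEEP = 32.5 − 21.9×0.6167 − 13 = 32.5 − 13.506 − 13 = 5.994 cmH2O.
C = Vt / 5.994 = 450 / 5.994 = 75.075 mL/cmH2O.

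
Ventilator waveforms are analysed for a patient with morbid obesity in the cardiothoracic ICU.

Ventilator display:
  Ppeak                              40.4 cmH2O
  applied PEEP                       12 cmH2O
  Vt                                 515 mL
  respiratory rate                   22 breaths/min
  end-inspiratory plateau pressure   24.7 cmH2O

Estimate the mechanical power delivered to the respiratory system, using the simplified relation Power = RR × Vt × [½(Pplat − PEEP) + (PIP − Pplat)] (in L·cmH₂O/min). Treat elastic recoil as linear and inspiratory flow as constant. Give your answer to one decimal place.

249.8

Per-breath work = Vt × [½(Pplat−PEEP) + (PIP−Pplat)] = 0.515 × [0.5×12.7 + 15.7] = 0.515 × 22.05 = 11.356 L·cmH2O.
Power = 22 × 11.356 = 249.83 L·cmH2O/min.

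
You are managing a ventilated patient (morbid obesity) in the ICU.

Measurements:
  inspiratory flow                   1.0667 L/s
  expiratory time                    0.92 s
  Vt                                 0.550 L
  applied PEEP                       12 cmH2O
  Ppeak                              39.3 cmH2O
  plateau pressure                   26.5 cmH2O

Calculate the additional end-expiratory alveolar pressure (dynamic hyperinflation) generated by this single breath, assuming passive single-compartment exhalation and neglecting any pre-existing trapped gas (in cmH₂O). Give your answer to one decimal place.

R = (PIP − Pplat)/V̇ = (39.3 − 26.5) / 1.0667 = 12.8/1.0667 = 12.0 cmH2O·s/L.
C = Vt/(Pplat − PEEP) = 550.0 / (26.5 − 12) = 550.0/14.5 = 37.931 mL/cmH2O.
τ = R × C = 12.0 × 0.03793 L/cmH2O = 0.4552 s.
Fraction remaining = e^(−Te/τ) = e^(−0.92/0.4552) = 0.1325; trapped volume = 550.0 × 0.1325 = 72.875 mL.
Additional alveolar pressure from trapping ≈ V_trapped / C = 72.875 / 37.931 = 1.921 cmH2O.

1.9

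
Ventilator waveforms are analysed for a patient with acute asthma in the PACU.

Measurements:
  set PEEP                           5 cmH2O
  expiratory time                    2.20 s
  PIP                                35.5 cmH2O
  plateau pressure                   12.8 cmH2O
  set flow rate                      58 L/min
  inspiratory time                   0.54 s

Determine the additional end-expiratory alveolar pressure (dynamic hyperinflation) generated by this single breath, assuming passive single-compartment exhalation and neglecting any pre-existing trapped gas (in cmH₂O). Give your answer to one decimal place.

Flow: 58 L/min ÷ 60 = 0.9667 L/s.
Vt = flow × Ti = 0.9667 L/s × 0.54 s × 1000 mL/L = 522.02 mL.
R = (PIP − Pplat)/V̇ = (35.5 − 12.8) / 0.9667 = 22.7/0.9667 = 23.482 cmH2O·s/L.
C = Vt/(Pplat − PEEP) = 522.02 / (12.8 − 5) = 522.02/7.8 = 66.926 mL/cmH2O.
τ = R × C = 23.482 × 0.06693 L/cmH2O = 1.572 s.
Fraction remaining = e^(−Te/τ) = e^(−2.20/1.572) = 0.2467; trapped volume = 522.02 × 0.2467 = 128.78 mL.
Additional alveolar pressure from trapping ≈ V_trapped / C = 128.78 / 66.926 = 1.924 cmH2O.

1.9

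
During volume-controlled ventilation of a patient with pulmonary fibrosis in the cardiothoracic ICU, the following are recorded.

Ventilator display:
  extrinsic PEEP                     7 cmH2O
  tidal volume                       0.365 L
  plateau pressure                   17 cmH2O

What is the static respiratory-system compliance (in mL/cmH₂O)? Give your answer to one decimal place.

Cstat = Vt / (Pplat − PEEP) = 365 / (17 − 7) = 365 / 10.0 = 36.5 mL/cmH2O.

36.5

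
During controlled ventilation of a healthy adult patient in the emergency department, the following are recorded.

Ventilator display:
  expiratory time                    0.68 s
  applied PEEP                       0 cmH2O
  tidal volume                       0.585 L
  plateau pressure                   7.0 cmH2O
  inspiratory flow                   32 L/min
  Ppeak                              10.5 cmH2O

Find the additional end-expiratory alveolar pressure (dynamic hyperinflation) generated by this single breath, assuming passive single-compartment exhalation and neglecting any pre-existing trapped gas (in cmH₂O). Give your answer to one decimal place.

2.0

Flow: 32 L/min ÷ 60 = 0.5333 L/s.
R = (PIP − Pplat)/V̇ = (10.5 − 7.0) / 0.5333 = 3.5/0.5333 = 6.563 cmH2O·s/L.
C = Vt/(Pplat − PEEP) = 585.0 / (7.0 − 0) = 585.0/7.0 = 83.571 mL/cmH2O.
τ = R × C = 6.563 × 0.08357 L/cmH2O = 0.5485 s.
Fraction remaining = e^(−Te/τ) = e^(−0.68/0.5485) = 0.2895; trapped volume = 585.0 × 0.2895 = 169.36 mL.
Additional alveolar pressure from trapping ≈ V_trapped / C = 169.36 / 83.571 = 2.027 cmH2O.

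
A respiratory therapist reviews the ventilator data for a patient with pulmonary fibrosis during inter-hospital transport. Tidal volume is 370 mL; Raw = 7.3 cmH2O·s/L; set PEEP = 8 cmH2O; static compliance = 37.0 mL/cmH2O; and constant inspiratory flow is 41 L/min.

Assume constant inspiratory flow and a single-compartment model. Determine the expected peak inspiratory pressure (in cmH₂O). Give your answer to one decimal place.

23.0

Flow: 41 L/min ÷ 60 = 0.6833 L/s.
Equation of motion (constant flow): PIP = Vt/C + R·V̇ + PEEP.
PIP = 370/37.0 + 7.3×0.6833 + 8 = 10.0 + 4.988 + 8 = 22.988 cmH2O.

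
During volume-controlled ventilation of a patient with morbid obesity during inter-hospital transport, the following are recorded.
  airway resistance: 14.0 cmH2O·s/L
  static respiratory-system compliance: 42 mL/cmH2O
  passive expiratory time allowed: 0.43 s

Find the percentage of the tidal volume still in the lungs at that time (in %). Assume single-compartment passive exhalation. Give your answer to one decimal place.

48.1

τ = R × C = 14.0 × 42 mL/cmH2O = 14.0 × 0.042 L/cmH2O = 0.588 s.
Passive exhalation: V(t)/V₀ = e^(−t/τ) = e^(−0.43/0.588) = 0.4813.
Fraction remaining = 0.4813 → 48.13%.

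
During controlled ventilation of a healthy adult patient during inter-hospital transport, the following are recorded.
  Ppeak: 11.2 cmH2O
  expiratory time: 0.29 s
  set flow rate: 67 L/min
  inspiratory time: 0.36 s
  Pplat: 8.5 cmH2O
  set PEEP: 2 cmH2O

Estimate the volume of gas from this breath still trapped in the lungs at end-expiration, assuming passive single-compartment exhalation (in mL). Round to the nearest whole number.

Flow: 67 L/min ÷ 60 = 1.1167 L/s.
Vt = flow × Ti = 1.1167 L/s × 0.36 s × 1000 mL/L = 402.01 mL.
R = (PIP − Pplat)/V̇ = (11.2 − 8.5) / 1.1167 = 2.7/1.1167 = 2.418 cmH2O·s/L.
C = Vt/(Pplat − PEEP) = 402.01 / (8.5 − 2) = 402.01/6.5 = 61.848 mL/cmH2O.
τ = R × C = 2.418 × 0.06185 L/cmH2O = 0.1496 s.
Fraction remaining = e^(−Te/τ) = e^(−0.29/0.1496) = 0.1439.
Trapped volume = 402.01 × 0.1439 = 57.849 mL.

58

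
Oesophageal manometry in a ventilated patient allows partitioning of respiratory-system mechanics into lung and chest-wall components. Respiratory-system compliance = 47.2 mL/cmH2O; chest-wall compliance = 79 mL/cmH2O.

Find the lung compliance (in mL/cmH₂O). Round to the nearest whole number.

1/CL = 1/Crs − 1/Ccw.
1/CL = 1/47.2 − 1/79 = 0.008528.
CL = 117.26 mL/cmH2O.

117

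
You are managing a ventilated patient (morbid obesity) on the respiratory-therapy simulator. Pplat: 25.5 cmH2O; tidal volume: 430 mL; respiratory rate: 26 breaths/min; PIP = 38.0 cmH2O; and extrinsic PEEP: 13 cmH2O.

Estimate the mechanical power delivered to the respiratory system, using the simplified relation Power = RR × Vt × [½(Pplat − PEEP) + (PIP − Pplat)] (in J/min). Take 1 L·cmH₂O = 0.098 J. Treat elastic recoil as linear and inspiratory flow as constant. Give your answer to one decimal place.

20.5

Per-breath work = Vt × [½(Pplat−PEEP) + (PIP−Pplat)] = 0.430 × [0.5×12.5 + 12.5] = 0.430 × 18.75 = 8.063 L·cmH2O.
Power = 26 × 8.063 = 209.64 L·cmH2O/min.
× 0.098 J/(L·cmH2O) → 20.545 J/min.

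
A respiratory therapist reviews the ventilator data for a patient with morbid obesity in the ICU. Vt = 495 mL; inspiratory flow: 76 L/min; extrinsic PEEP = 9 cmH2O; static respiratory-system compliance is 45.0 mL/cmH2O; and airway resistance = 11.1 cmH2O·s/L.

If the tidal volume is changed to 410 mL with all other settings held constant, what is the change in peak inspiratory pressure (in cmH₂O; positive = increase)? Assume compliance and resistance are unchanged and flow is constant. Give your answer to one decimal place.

-1.9

PIP = Vt/C + R·V̇ + PEEP (constant-flow equation of motion).
Only the elastic term changes: ΔPIP = ΔVt / C = (410 − 495) / 45.0 = -1.889 cmH2O.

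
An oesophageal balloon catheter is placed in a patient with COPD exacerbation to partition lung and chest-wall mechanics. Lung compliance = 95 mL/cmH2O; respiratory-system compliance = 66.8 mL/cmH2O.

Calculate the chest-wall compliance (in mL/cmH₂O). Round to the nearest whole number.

1/Ccw = 1/Crs − 1/CL.
1/Ccw = 1/66.8 − 1/95 = 0.004444.
Ccw = 225.02 mL/cmH2O.

225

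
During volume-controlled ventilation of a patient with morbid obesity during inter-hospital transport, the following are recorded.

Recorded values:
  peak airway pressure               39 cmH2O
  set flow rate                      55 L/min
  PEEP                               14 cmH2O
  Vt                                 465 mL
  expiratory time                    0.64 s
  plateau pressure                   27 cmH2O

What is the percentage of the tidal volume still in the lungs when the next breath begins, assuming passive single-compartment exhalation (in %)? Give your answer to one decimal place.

Flow: 55 L/min ÷ 60 = 0.9167 L/s.
R = (PIP − Pplat)/V̇ = (39 − 27) / 0.9167 = 12.0/0.9167 = 13.09 cmH2O·s/L.
C = Vt/(Pplat − PEEP) = 465.0 / (27 − 14) = 465.0/13.0 = 35.769 mL/cmH2O.
τ = R × C = 13.09 × 0.03577 L/cmH2O = 0.4682 s.
Fraction remaining at end-expiration = e^(−Te/τ) = e^(−0.64/0.4682) = 0.2549 → 25.49%.

25.5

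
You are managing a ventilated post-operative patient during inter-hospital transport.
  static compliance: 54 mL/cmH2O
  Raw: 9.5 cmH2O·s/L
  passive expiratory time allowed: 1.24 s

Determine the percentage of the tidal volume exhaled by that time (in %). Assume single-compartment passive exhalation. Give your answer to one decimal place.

τ = R × C = 9.5 × 54 mL/cmH2O = 9.5 × 0.054 L/cmH2O = 0.513 s.
Passive exhalation: V(t)/V₀ = e^(−t/τ) = e^(−1.24/0.513) = 0.08918.
Fraction exhaled = 1 − 0.08918 = 0.9108 → 91.08%.

91.1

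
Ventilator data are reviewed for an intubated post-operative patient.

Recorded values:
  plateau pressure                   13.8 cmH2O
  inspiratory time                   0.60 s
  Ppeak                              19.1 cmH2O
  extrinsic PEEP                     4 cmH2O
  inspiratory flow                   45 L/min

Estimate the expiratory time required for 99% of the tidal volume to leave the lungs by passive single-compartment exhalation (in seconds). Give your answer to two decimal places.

1.49

Flow: 45 L/min ÷ 60 = 0.75 L/s.
Vt = flow × Ti = 0.75 L/s × 0.60 s × 1000 mL/L = 450.0 mL.
R = (PIP − Pplat)/V̇ = (19.1 − 13.8) / 0.75 = 5.3/0.75 = 7.067 cmH2O·s/L.
C = Vt/(Pplat − PEEP) = 450.0 / (13.8 − 4) = 450.0/9.8 = 45.918 mL/cmH2O.
τ = R × C = 7.067 × 0.04592 L/cmH2O = 0.3245 s.
t = −τ·ln(1 − 0.99) = −0.3245·ln(0.01) = 1.494 s.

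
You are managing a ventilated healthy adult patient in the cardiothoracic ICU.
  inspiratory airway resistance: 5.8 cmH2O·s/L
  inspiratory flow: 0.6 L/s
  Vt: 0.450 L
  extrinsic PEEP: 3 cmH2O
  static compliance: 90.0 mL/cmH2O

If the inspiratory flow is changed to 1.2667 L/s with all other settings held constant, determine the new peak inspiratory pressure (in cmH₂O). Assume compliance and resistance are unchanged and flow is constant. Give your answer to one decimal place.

15.3

PIP = Vt/C + R·V̇ + PEEP (constant-flow equation of motion).
Only the resistive term changes: ΔPIP = R × ΔV̇ = 5.8 × (1.2667 − 0.6) = 5.8 × 0.6667 = 3.867 cmH2O.
Original PIP = 450/90.0 + 5.8×0.6 + 3 = 11.48 cmH2O; new PIP = 11.48 + (3.867) = 15.347 cmH2O.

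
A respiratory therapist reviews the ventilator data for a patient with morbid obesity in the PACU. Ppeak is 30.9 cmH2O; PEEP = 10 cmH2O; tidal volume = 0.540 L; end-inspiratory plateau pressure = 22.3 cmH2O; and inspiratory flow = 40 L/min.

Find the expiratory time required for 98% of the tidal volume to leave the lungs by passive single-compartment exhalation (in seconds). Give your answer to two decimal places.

2.22

Flow: 40 L/min ÷ 60 = 0.6667 L/s.
R = (PIP − Pplat)/V̇ = (30.9 − 22.3) / 0.6667 = 8.6/0.6667 = 12.899 cmH2O·s/L.
C = Vt/(Pplat − PEEP) = 540.0 / (22.3 − 10) = 540.0/12.3 = 43.902 mL/cmH2O.
τ = R × C = 12.899 × 0.0439 L/cmH2O = 0.5663 s.
t = −τ·ln(1 − 0.98) = −0.5663·ln(0.02) = 2.215 s.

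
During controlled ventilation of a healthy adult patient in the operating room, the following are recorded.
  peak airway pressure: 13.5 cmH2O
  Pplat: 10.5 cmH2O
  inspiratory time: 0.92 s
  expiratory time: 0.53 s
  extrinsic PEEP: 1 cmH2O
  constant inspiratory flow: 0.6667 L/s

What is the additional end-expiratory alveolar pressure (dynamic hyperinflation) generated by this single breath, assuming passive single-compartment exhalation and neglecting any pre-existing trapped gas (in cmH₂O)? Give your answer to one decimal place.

Vt = flow × Ti = 0.6667 L/s × 0.92 s × 1000 mL/L = 613.36 mL.
R = (PIP − Pplat)/V̇ = (13.5 − 10.5) / 0.6667 = 3.0/0.6667 = 4.5 cmH2O·s/L.
C = Vt/(Pplat − PEEP) = 613.36 / (10.5 − 1) = 613.36/9.5 = 64.564 mL/cmH2O.
τ = R × C = 4.5 × 0.06456 L/cmH2O = 0.2905 s.
Fraction remaining = e^(−Te/τ) = e^(−0.53/0.2905) = 0.1613; trapped volume = 613.36 × 0.1613 = 98.935 mL.
Additional alveolar pressure from trapping ≈ V_trapped / C = 98.935 / 64.564 = 1.532 cmH2O.

1.5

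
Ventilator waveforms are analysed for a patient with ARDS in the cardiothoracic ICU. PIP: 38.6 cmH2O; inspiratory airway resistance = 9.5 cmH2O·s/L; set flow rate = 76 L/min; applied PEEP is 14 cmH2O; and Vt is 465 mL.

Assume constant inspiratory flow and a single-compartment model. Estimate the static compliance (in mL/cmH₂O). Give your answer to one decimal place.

37.0

Flow: 76 L/min ÷ 60 = 1.2667 L/s.
Equation of motion (constant flow): PIP = Vt/C + R·V̇ + PEEP.
Vt/C = PIP − R·V̇ − PEEP = 38.6 − 9.5×1.2667 − 14 = 38.6 − 12.034 − 14 = 12.566 cmH2O.
C = Vt / 12.566 = 465 / 12.566 = 37.005 mL/cmH2O.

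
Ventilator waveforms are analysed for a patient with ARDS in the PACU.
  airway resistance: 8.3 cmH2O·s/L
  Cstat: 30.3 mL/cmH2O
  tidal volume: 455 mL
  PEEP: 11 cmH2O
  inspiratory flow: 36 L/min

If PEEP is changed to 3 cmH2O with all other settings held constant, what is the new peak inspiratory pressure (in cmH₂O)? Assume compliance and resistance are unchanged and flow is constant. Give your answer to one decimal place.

Flow: 36 L/min ÷ 60 = 0.6 L/s.
PIP = Vt/C + R·V̇ + PEEP (constant-flow equation of motion).
Only the baseline term changes: ΔPIP = ΔPEEP = 3 − 11 = -8.0 cmH2O.
Original PIP = 455/30.3 + 8.3×0.6 + 11 = 30.997 cmH2O; new PIP = 30.997 + (-8.0) = 22.997 cmH2O.

23.0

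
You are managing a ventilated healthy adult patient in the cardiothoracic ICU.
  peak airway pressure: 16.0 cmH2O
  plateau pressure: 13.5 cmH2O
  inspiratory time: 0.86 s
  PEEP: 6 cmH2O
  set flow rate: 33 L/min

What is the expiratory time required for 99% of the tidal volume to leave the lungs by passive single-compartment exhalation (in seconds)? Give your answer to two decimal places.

Flow: 33 L/min ÷ 60 = 0.55 L/s.
Vt = flow × Ti = 0.55 L/s × 0.86 s × 1000 mL/L = 473.0 mL.
R = (PIP − Pplat)/V̇ = (16.0 − 13.5) / 0.55 = 2.5/0.55 = 4.545 cmH2O·s/L.
C = Vt/(Pplat − PEEP) = 473.0 / (13.5 − 6) = 473.0/7.5 = 63.067 mL/cmH2O.
τ = R × C = 4.545 × 0.06307 L/cmH2O = 0.2867 s.
t = −τ·ln(1 − 0.99) = −0.2867·ln(0.01) = 1.32 s.

1.32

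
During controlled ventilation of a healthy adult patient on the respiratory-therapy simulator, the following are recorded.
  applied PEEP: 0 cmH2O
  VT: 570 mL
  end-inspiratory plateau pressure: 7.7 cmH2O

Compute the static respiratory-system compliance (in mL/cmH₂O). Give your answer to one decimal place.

74.0

Cstat = Vt / (Pplat − PEEP) = 570 / (7.7 − 0) = 570 / 7.7 = 74.026 mL/cmH2O.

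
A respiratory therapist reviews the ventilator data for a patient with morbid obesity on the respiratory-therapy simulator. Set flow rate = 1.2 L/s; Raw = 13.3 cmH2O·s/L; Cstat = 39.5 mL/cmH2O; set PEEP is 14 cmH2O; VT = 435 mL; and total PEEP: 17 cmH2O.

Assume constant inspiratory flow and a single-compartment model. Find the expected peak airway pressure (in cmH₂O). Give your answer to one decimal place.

44.0

Total PEEP = 17 cmH2O (set 14 + intrinsic 3); this is the baseline alveolar pressure.
Equation of motion (constant flow): PIP = Vt/C + R·V̇ + PEEP.
PIP = 435/39.5 + 13.3×1.2 + 17 = 11.013 + 15.96 + 17 = 43.973 cmH2O.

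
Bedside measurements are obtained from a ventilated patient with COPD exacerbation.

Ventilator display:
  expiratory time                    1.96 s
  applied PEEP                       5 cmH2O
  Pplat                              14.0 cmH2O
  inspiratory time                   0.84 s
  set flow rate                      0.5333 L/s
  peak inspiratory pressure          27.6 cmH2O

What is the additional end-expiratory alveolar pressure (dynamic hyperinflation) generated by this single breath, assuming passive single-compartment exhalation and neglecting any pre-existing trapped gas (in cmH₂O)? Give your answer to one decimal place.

Vt = flow × Ti = 0.5333 L/s × 0.84 s × 1000 mL/L = 447.97 mL.
R = (PIP − Pplat)/V̇ = (27.6 − 14.0) / 0.5333 = 13.6/0.5333 = 25.502 cmH2O·s/L.
C = Vt/(Pplat − PEEP) = 447.97 / (14.0 − 5) = 447.97/9.0 = 49.774 mL/cmH2O.
τ = R × C = 25.502 × 0.04977 L/cmH2O = 1.269 s.
Fraction remaining = e^(−Te/τ) = e^(−1.96/1.269) = 0.2134; trapped volume = 447.97 × 0.2134 = 95.597 mL.
Additional alveolar pressure from trapping ≈ V_trapped / C = 95.597 / 49.774 = 1.921 cmH2O.

1.9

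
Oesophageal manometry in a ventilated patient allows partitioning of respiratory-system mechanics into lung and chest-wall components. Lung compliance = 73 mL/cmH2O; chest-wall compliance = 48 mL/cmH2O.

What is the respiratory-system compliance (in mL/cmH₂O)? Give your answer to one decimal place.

29.0

Lung and chest wall are elastances in series: 1/Crs = 1/CL + 1/Ccw.
1/Crs = 1/73 + 1/48 = 0.03453.
Crs = 28.96 mL/cmH2O.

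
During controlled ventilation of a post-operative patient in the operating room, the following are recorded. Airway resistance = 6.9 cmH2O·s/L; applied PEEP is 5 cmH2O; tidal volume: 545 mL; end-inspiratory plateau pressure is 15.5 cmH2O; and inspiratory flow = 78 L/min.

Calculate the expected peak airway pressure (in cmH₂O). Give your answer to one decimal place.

24.5

Flow: 78 L/min ÷ 60 = 1.3 L/s.
PIP = Pplat + Raw × flow = 15.5 + 6.9 × 1.3 = 15.5 + 8.97 = 24.47 cmH2O.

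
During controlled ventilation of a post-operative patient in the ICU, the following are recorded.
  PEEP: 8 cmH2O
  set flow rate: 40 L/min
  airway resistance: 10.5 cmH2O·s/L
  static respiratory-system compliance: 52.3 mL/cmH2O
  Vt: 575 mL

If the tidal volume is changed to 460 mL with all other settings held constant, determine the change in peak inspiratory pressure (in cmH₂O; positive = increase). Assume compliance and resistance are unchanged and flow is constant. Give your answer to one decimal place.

PIP = Vt/C + R·V̇ + PEEP (constant-flow equation of motion).
Only the elastic term changes: ΔPIP = ΔVt / C = (460 − 575) / 52.3 = -2.199 cmH2O.

-2.2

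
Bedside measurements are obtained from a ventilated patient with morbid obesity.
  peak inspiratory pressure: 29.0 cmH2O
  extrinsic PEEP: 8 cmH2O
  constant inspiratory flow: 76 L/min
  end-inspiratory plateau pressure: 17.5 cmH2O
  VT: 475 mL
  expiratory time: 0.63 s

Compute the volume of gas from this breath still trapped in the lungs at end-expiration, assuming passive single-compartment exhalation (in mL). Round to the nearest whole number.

119

Flow: 76 L/min ÷ 60 = 1.2667 L/s.
R = (PIP − Pplat)/V̇ = (29.0 − 17.5) / 1.2667 = 11.5/1.2667 = 9.079 cmH2O·s/L.
C = Vt/(Pplat − PEEP) = 475.0 / (17.5 − 8) = 475.0/9.5 = 50.0 mL/cmH2O.
τ = R × C = 9.079 × 0.05 L/cmH2O = 0.454 s.
Fraction remaining = e^(−Te/τ) = e^(−0.63/0.454) = 0.2497.
Trapped volume = 475.0 × 0.2497 = 118.61 mL.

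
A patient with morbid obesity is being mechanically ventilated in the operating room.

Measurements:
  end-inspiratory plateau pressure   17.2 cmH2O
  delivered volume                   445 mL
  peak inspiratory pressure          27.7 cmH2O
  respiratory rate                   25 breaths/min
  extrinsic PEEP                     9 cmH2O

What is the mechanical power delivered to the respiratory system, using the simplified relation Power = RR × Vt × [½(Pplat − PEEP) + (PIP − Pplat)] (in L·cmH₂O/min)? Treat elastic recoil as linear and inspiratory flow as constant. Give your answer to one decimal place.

Per-breath work = Vt × [½(Pplat−PEEP) + (PIP−Pplat)] = 0.445 × [0.5×8.2 + 10.5] = 0.445 × 14.6 = 6.497 L·cmH2O.
Power = 25 × 6.497 = 162.43 L·cmH2O/min.

162.4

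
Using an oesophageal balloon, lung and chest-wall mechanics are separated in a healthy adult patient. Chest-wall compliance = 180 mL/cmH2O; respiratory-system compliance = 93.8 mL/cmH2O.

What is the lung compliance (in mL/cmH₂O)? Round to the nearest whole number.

1/CL = 1/Crs − 1/Ccw.
1/CL = 1/93.8 − 1/180 = 0.005105.
CL = 195.89 mL/cmH2O.

196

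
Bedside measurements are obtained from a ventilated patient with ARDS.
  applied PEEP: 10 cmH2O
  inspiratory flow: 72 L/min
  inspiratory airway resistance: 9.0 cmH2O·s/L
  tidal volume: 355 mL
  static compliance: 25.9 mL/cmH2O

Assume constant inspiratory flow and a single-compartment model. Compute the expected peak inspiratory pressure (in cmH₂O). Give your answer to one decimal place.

Flow: 72 L/min ÷ 60 = 1.2 L/s.
Equation of motion (constant flow): PIP = Vt/C + R·V̇ + PEEP.
PIP = 355/25.9 + 9.0×1.2 + 10 = 13.707 + 10.8 + 10 = 34.507 cmH2O.

34.5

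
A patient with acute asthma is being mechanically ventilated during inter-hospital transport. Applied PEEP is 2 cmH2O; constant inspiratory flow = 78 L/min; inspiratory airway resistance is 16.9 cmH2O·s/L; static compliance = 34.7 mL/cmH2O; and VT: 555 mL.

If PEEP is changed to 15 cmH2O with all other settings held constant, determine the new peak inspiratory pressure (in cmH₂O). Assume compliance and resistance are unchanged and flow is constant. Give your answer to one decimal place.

Flow: 78 L/min ÷ 60 = 1.3 L/s.
PIP = Vt/C + R·V̇ + PEEP (constant-flow equation of motion).
Only the baseline term changes: ΔPIP = ΔPEEP = 15 − 2 = 13.0 cmH2O.
Original PIP = 555/34.7 + 16.9×1.3 + 2 = 39.964 cmH2O; new PIP = 39.964 + (13.0) = 52.964 cmH2O.

53.0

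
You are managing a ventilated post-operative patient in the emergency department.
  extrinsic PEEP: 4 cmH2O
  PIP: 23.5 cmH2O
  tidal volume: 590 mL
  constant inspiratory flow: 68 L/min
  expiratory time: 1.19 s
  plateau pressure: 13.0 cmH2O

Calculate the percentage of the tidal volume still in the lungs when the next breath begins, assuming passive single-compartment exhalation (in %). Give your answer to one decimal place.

14.1

Flow: 68 L/min ÷ 60 = 1.1333 L/s.
R = (PIP − Pplat)/V̇ = (23.5 − 13.0) / 1.1333 = 10.5/1.1333 = 9.265 cmH2O·s/L.
C = Vt/(Pplat − PEEP) = 590.0 / (13.0 − 4) = 590.0/9.0 = 65.556 mL/cmH2O.
τ = R × C = 9.265 × 0.06556 L/cmH2O = 0.6074 s.
Fraction remaining at end-expiration = e^(−Te/τ) = e^(−1.19/0.6074) = 0.141 → 14.1%.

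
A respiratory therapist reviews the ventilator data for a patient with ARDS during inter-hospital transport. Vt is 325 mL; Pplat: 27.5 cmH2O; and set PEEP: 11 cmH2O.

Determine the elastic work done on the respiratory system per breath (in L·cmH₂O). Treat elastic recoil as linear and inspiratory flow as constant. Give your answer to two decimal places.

2.68

Elastic work ≈ ½ × (Pplat − PEEP) × Vt = 0.5 × (27.5 − 11) × 0.325 L = 0.5 × 16.5 × 0.325 = 2.681 L·cmH2O.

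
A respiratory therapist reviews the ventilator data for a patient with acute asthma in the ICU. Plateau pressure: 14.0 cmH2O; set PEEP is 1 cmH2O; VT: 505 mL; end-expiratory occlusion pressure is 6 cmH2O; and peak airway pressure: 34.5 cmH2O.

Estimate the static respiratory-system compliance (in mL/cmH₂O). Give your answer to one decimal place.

63.1

End-expiratory occlusion gives total PEEP = 6 cmH2O (intrinsic PEEP = 6 − 1 = 5). Use total PEEP for the elastic gradient.
Cstat = Vt / (Pplat − PEEPtotal) = 505 / (14.0 − 6) = 505 / 8.0 = 63.125 mL/cmH2O.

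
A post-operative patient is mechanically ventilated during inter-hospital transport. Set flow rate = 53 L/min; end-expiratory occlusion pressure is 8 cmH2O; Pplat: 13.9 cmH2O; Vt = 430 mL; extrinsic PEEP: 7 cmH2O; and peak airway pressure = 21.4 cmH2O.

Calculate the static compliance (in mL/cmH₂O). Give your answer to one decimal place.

72.9

End-expiratory occlusion gives total PEEP = 8 cmH2O (intrinsic PEEP = 8 − 7 = 1). Use total PEEP for the elastic gradient.
Cstat = Vt / (Pplat − PEEPtotal) = 430 / (13.9 − 8) = 430 / 5.9 = 72.881 mL/cmH2O.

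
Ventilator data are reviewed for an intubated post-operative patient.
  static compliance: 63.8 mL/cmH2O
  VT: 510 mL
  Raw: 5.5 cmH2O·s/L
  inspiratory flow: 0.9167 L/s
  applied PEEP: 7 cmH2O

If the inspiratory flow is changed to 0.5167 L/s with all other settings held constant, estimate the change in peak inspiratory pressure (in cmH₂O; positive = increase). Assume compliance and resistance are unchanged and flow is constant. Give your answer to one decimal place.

PIP = Vt/C + R·V̇ + PEEP (constant-flow equation of motion).
Only the resistive term changes: ΔPIP = R × ΔV̇ = 5.5 × (0.5167 − 0.9167) = 5.5 × -0.4 = -2.2 cmH2O.

-2.2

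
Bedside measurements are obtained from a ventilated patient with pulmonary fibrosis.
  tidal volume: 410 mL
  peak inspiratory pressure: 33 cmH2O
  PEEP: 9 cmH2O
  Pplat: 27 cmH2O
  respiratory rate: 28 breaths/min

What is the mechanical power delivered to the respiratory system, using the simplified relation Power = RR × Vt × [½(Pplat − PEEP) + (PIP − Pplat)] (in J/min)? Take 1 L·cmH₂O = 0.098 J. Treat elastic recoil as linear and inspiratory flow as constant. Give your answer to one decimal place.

16.9

Per-breath work = Vt × [½(Pplat−PEEP) + (PIP−Pplat)] = 0.410 × [0.5×18.0 + 6.0] = 0.410 × 15.0 = 6.15 L·cmH2O.
Power = 28 × 6.15 = 172.2 L·cmH2O/min.
× 0.098 J/(L·cmH2O) → 16.876 J/min.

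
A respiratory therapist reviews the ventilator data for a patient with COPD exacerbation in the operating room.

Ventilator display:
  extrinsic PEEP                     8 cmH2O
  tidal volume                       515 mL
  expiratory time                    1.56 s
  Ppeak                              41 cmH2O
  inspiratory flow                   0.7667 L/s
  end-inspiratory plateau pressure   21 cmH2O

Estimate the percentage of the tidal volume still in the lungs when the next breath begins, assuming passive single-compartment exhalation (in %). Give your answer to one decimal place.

22.1

R = (PIP − Pplat)/V̇ = (41 − 21) / 0.7667 = 20.0/0.7667 = 26.086 cmH2O·s/L.
C = Vt/(Pplat − PEEP) = 515.0 / (21 − 8) = 515.0/13.0 = 39.615 mL/cmH2O.
τ = R × C = 26.086 × 0.03962 L/cmH2O = 1.034 s.
Fraction remaining at end-expiration = e^(−Te/τ) = e^(−1.56/1.034) = 0.2212 → 22.12%.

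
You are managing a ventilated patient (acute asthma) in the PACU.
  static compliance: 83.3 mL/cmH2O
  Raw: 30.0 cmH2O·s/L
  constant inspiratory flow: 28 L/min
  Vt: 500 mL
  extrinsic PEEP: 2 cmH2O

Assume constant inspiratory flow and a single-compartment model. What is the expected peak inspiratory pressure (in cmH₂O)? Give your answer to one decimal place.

Flow: 28 L/min ÷ 60 = 0.4667 L/s.
Equation of motion (constant flow): PIP = Vt/C + R·V̇ + PEEP.
PIP = 500/83.3 + 30.0×0.4667 + 2 = 6.002 + 14.001 + 2 = 22.003 cmH2O.

22.0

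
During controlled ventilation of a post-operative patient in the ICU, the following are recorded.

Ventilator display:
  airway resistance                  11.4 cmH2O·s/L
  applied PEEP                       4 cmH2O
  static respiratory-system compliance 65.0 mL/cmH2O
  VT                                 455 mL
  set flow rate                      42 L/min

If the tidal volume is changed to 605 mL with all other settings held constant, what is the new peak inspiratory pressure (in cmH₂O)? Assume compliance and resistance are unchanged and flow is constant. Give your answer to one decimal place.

Flow: 42 L/min ÷ 60 = 0.7 L/s.
PIP = Vt/C + R·V̇ + PEEP (constant-flow equation of motion).
Only the elastic term changes: ΔPIP = ΔVt / C = (605 − 455) / 65.0 = 2.308 cmH2O.
Original PIP = 455/65.0 + 11.4×0.7 + 4 = 18.98 cmH2O; new PIP = 18.98 + (2.308) = 21.288 cmH2O.

21.3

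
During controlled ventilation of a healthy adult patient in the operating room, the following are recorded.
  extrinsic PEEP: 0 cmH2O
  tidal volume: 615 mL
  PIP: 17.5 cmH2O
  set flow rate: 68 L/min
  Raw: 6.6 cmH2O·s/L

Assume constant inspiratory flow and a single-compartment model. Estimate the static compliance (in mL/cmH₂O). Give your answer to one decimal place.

Flow: 68 L/min ÷ 60 = 1.1333 L/s.
Equation of motion (constant flow): PIP = Vt/C + R·V̇ + PEEP.
Vt/C = PIP − R·V̇ − PEEP = 17.5 − 6.6×1.1333 − 0 = 17.5 − 7.48 − 0 = 10.02 cmH2O.
C = Vt / 10.02 = 615 / 10.02 = 61.377 mL/cmH2O.

61.4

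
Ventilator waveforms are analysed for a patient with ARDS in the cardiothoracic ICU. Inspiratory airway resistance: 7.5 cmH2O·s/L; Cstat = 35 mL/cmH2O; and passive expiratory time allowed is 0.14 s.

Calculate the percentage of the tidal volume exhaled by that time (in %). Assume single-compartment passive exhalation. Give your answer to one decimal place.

τ = R × C = 7.5 × 35 mL/cmH2O = 7.5 × 0.035 L/cmH2O = 0.2625 s.
Passive exhalation: V(t)/V₀ = e^(−t/τ) = e^(−0.14/0.2625) = 0.5866.
Fraction exhaled = 1 − 0.5866 = 0.4134 → 41.34%.

41.3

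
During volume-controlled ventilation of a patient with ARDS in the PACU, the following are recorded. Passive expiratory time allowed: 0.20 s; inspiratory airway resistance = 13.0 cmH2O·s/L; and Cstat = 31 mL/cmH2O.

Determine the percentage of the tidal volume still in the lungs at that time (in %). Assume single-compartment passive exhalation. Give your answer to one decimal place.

60.9

τ = R × C = 13.0 × 31 mL/cmH2O = 13.0 × 0.031 L/cmH2O = 0.403 s.
Passive exhalation: V(t)/V₀ = e^(−t/τ) = e^(−0.20/0.403) = 0.6088.
Fraction remaining = 0.6088 → 60.88%.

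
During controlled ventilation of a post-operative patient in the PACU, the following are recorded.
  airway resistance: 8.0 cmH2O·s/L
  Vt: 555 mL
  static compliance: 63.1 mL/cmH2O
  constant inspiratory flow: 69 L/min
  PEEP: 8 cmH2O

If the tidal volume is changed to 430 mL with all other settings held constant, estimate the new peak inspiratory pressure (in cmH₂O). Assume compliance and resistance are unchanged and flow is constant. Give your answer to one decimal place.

24.0

Flow: 69 L/min ÷ 60 = 1.15 L/s.
PIP = Vt/C + R·V̇ + PEEP (constant-flow equation of motion).
Only the elastic term changes: ΔPIP = ΔVt / C = (430 − 555) / 63.1 = -1.981 cmH2O.
Original PIP = 555/63.1 + 8.0×1.15 + 8 = 25.996 cmH2O; new PIP = 25.996 + (-1.981) = 24.015 cmH2O.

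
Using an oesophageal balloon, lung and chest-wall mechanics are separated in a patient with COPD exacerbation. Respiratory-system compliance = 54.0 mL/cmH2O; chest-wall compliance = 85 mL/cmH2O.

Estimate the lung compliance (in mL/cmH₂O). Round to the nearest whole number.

1/CL = 1/Crs − 1/Ccw.
1/CL = 1/54.0 − 1/85 = 0.006754.
CL = 148.06 mL/cmH2O.

148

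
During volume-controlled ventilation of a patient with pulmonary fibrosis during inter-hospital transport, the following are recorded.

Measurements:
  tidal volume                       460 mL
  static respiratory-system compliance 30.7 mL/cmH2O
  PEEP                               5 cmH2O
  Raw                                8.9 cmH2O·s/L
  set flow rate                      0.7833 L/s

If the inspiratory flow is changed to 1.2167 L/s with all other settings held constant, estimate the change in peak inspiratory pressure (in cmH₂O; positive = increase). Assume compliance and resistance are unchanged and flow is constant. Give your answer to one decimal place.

PIP = Vt/C + R·V̇ + PEEP (constant-flow equation of motion).
Only the resistive term changes: ΔPIP = R × ΔV̇ = 8.9 × (1.2167 − 0.7833) = 8.9 × 0.4334 = 3.857 cmH2O.

3.9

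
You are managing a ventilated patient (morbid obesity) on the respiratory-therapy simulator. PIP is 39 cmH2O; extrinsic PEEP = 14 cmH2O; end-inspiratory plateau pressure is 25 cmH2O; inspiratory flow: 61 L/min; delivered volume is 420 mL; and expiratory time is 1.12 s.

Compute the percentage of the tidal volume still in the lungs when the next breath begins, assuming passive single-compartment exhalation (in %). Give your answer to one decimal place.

11.9

Flow: 61 L/min ÷ 60 = 1.0167 L/s.
R = (PIP − Pplat)/V̇ = (39 − 25) / 1.0167 = 14.0/1.0167 = 13.77 cmH2O·s/L.
C = Vt/(Pplat − PEEP) = 420.0 / (25 − 14) = 420.0/11.0 = 38.182 mL/cmH2O.
τ = R × C = 13.77 × 0.03818 L/cmH2O = 0.5257 s.
Fraction remaining at end-expiration = e^(−Te/τ) = e^(−1.12/0.5257) = 0.1188 → 11.88%.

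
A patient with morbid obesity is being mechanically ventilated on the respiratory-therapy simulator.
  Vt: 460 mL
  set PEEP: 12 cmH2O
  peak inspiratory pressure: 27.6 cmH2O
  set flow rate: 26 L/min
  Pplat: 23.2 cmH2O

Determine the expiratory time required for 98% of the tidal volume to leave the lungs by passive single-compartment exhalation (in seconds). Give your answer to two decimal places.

1.63

Flow: 26 L/min ÷ 60 = 0.4333 L/s.
R = (PIP − Pplat)/V̇ = (27.6 − 23.2) / 0.4333 = 4.4/0.4333 = 10.155 cmH2O·s/L.
C = Vt/(Pplat − PEEP) = 460.0 / (23.2 − 12) = 460.0/11.2 = 41.071 mL/cmH2O.
τ = R × C = 10.155 × 0.04107 L/cmH2O = 0.4171 s.
t = −τ·ln(1 − 0.98) = −0.4171·ln(0.02) = 1.632 s.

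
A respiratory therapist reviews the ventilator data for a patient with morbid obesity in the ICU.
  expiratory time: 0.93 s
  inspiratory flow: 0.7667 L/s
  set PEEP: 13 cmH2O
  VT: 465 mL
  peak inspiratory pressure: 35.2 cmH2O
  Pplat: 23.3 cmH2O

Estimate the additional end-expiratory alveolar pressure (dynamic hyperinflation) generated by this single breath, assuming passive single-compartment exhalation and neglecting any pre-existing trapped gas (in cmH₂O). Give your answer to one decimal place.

R = (PIP − Pplat)/V̇ = (35.2 − 23.3) / 0.7667 = 11.9/0.7667 = 15.521 cmH2O·s/L.
C = Vt/(Pplat − PEEP) = 465.0 / (23.3 − 13) = 465.0/10.3 = 45.146 mL/cmH2O.
τ = R × C = 15.521 × 0.04515 L/cmH2O = 0.7008 s.
Fraction remaining = e^(−Te/τ) = e^(−0.93/0.7008) = 0.2653; trapped volume = 465.0 × 0.2653 = 123.36 mL.
Additional alveolar pressure from trapping ≈ V_trapped / C = 123.36 / 45.146 = 2.732 cmH2O.

2.7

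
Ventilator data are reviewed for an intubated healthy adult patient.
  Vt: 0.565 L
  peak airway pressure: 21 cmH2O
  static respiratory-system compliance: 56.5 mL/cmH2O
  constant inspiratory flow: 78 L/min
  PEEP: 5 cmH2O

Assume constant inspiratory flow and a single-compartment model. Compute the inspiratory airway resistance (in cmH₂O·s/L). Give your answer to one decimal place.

Flow: 78 L/min ÷ 60 = 1.3 L/s.
Equation of motion (constant flow): PIP = Vt/C + R·V̇ + PEEP.
R·V̇ = PIP − Vt/C − PEEP = 21 − 565/56.5 − 5 = 21 − 10.0 − 5 = 6.0 cmH2O.
R = 6.0 / 1.3 = 4.615 cmH2O·s/L.

4.6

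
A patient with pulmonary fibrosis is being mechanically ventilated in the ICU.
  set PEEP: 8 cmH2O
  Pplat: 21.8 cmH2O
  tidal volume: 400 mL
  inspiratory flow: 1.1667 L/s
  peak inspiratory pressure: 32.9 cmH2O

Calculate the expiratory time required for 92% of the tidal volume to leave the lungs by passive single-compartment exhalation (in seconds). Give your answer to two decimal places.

R = (PIP − Pplat)/V̇ = (32.9 − 21.8) / 1.1667 = 11.1/1.1667 = 9.514 cmH2O·s/L.
C = Vt/(Pplat − PEEP) = 400.0 / (21.8 − 8) = 400.0/13.8 = 28.986 mL/cmH2O.
τ = R × C = 9.514 × 0.02899 L/cmH2O = 0.2758 s.
t = −τ·ln(1 − 0.92) = −0.2758·ln(0.08) = 0.6966 s.

0.70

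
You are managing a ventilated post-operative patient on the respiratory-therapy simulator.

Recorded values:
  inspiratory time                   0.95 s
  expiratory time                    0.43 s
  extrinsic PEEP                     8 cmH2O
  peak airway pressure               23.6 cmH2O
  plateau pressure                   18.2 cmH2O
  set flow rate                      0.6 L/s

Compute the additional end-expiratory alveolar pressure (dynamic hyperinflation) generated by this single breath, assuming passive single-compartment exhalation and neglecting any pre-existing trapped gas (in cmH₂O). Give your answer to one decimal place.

4.3

Vt = flow × Ti = 0.6 L/s × 0.95 s × 1000 mL/L = 570.0 mL.
R = (PIP − Pplat)/V̇ = (23.6 − 18.2) / 0.6 = 5.4/0.6 = 9.0 cmH2O·s/L.
C = Vt/(Pplat − PEEP) = 570.0 / (18.2 − 8) = 570.0/10.2 = 55.882 mL/cmH2O.
τ = R × C = 9.0 × 0.05588 L/cmH2O = 0.5029 s.
Fraction remaining = e^(−Te/τ) = e^(−0.43/0.5029) = 0.4253; trapped volume = 570.0 × 0.4253 = 242.42 mL.
Additional alveolar pressure from trapping ≈ V_trapped / C = 242.42 / 55.882 = 4.338 cmH2O.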